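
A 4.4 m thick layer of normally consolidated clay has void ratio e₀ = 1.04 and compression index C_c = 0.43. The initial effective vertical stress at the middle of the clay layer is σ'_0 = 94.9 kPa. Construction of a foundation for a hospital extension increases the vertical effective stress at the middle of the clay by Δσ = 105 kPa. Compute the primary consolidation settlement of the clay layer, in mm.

Final effective stress: σ'_f = σ'_0 + Δσ = 94.9 + 105 = 199.9 kPa.
Normally consolidated clay, so the full stress increment lies on the virgin compression line:
S_c = C_c·H/(1+e₀)·log₁₀(σ'_f/σ'_0) = 0.43×4.4/(1+1.04)×log₁₀(199.9/94.9)
    = 0.92745 × 0.32355 = 0.3001 m

S_c ≈ 300 mm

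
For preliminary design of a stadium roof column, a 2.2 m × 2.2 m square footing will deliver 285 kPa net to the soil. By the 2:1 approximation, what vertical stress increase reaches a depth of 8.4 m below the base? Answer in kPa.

Δσ_z ≈ 12.3 kPa

By the 2:1 method the load spreads at 1 horizontal : 2 vertical, so at depth z the loaded area has grown by z in each plan dimension:
Δσ = qBL/((B+z)(L+z)) = 285×2.2×2.2/((2.2+8.4)(2.2+8.4)) = 12.277 kPa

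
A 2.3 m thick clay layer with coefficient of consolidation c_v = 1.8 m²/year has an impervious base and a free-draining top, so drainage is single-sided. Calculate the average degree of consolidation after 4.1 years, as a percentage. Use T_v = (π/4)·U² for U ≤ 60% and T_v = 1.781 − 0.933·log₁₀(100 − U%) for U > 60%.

U ≈ 97.4 %

Drainage path length: H_d = H = 2.3 m (single drainage).
T_v = c_v·t/H_d² = 1.8×4.1/2.3² = 1.3951.
T_v = 1.3951 corresponds to the U > 60% branch:
U = 1 − 10^((1.781 − T_v)/0.933)/100 = 0.9741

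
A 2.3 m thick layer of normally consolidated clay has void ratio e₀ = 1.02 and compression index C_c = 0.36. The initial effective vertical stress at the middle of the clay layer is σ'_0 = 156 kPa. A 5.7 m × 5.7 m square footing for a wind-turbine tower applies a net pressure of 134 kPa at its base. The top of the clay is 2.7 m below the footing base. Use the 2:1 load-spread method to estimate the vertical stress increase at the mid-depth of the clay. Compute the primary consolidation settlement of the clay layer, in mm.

S_c ≈ 47.5 mm

Mid-depth of clay below the footing base: z = 2.7 + 2.3/2 = 3.85 m.
Stress increase at mid-clay by the 2:1 spreading method:
Δσ = qBL/((B+z)(L+z)) = 134×5.7×5.7/((5.7+3.85)(5.7+3.85)) = 47.736 kPa
Final effective stress: σ'_f = σ'_0 + Δσ = 156 + 47.736 = 203.74 kPa.
Normally consolidated clay, so the full stress increment lies on the virgin compression line:
S_c = C_c·H/(1+e₀)·log₁₀(σ'_f/σ'_0) = 0.36×2.3/(1+1.02)×log₁₀(203.74/156)
    = 0.4099 × 0.11595 = 0.04753 m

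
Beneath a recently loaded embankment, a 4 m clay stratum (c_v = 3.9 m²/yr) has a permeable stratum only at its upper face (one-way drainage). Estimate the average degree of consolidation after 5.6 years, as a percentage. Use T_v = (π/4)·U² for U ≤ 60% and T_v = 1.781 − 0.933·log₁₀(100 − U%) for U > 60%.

Drainage path length: H_d = H = 4 m (single drainage).
T_v = c_v·t/H_d² = 3.9×5.6/4² = 1.365.
T_v = 1.365 corresponds to the U > 60% branch:
U = 1 − 10^((1.781 − T_v)/0.933)/100 = 0.9721

U ≈ 97.2 %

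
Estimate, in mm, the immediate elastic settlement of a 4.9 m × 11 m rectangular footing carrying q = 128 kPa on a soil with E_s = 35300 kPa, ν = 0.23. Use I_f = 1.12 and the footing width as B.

Immediate (elastic) settlement: S_e = q·B·(1−ν²)/E_s · I_f.
S_e = 128 × 4.9 × (1 − 0.23²) / 35300 × 1.12
    = 128 × 4.9 × 0.9471 / 35300 × 1.12
    = 0.01885 m = 18.85 mm

S_e ≈ 18.8 mm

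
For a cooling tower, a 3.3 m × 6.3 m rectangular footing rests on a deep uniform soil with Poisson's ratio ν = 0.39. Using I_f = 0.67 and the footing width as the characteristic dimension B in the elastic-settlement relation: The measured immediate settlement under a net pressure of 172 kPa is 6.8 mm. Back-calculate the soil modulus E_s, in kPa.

S_e = q·B·(1−ν²)/E_s · I_f  ⇒  E_s = q·B·(1−ν²)·I_f / S_e.
E_s = 172 × 3.3 × 0.8479 × 0.67 / 0.0068 = 47420 kPa

E_s ≈ 47400 kPa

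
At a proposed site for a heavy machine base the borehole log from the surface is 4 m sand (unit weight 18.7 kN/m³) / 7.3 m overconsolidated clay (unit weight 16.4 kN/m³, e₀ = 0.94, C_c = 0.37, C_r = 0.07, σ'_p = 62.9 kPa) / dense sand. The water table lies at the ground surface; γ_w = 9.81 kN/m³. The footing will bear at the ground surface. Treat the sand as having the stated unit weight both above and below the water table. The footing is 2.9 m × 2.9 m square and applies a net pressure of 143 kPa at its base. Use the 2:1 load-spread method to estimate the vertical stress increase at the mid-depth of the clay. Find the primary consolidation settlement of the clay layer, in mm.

S_c ≈ 74.4 mm

Mid-depth of clay below the ground surface: z = 4 + 7.3/2 = 7.65 m.
Total vertical stress at mid-clay: σ_v = 18.7×4 + 16.4×3.65 = 134.66 kPa.
Pore pressure: u = 9.81×(7.65 − 0) = 75.047 kPa.
Initial effective stress: σ'_0 = σ_v − u = 134.66 − 75.047 = 59.613 kPa.
Stress increase at mid-clay by the 2:1 spreading method:
Δσ = qBL/((B+z)(L+z)) = 143×2.9×2.9/((2.9+7.65)(2.9+7.65)) = 10.805 kPa
Final effective stress: σ'_f = 59.613 + 10.805 = 70.418 kPa.
σ'_f = 70.418 > σ'_p = 62.9 kPa, so the stress path crosses the preconsolidation pressure — recompression up to σ'_p, then virgin compression beyond:
S_c = H/(1+e₀)·[C_r·log₁₀(σ'_p/σ'_0) + C_c·log₁₀(σ'_f/σ'_p)]
    = 7.3/1.94 × [0.07×log₁₀(62.9/59.613) + 0.37×log₁₀(70.418/62.9)]
    = 3.7629 × [0.0016317 + 0.018142] = 0.07441 m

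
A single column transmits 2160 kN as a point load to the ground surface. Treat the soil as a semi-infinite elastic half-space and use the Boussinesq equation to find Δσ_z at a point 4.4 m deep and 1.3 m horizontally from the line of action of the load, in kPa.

Δσ_z ≈ 43.2 kPa

Boussinesq vertical stress below a point load on an elastic half-space:
Δσ_z = 3P/(2πz²) · [1 + (r/z)²]^(−5/2)
r/z = 1.3/4.4 = 0.29545; [1+(r/z)²]^(−5/2) = 0.81121.
Δσ_z = 3×2160/(2π×4.4²) × 0.81121 = 53.271 × 0.81121 = 43.21 kPa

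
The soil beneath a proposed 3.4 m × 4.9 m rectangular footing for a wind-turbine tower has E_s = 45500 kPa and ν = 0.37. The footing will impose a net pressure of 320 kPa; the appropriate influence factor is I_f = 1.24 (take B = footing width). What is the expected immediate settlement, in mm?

S_e ≈ 25.6 mm

Immediate (elastic) settlement: S_e = q·B·(1−ν²)/E_s · I_f.
S_e = 320 × 3.4 × (1 − 0.37²) / 45500 × 1.24
    = 320 × 3.4 × 0.8631 / 45500 × 1.24
    = 0.02559 m = 25.59 mm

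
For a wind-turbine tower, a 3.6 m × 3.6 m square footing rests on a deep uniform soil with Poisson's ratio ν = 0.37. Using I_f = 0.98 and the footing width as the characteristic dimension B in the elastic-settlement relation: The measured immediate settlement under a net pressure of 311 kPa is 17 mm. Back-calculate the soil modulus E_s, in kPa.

E_s ≈ 55700 kPa

S_e = q·B·(1−ν²)/E_s · I_f  ⇒  E_s = q·B·(1−ν²)·I_f / S_e.
E_s = 311 × 3.6 × 0.8631 × 0.98 / 0.017 = 55710 kPa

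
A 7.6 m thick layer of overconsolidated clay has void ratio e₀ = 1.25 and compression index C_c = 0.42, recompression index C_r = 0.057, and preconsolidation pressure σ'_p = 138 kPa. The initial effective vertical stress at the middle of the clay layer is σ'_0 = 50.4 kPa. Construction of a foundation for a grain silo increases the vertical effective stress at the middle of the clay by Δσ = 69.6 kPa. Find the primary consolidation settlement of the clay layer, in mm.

Final effective stress: σ'_f = 50.4 + 69.6 = 120 kPa.
σ'_f = 120 ≤ σ'_p = 138 kPa, so the clay remains overconsolidated and only the recompression index applies:
S_c = C_r·H/(1+e₀)·log₁₀(σ'_f/σ'_0) = 0.057×7.6/2.25×log₁₀(120/50.4)
    = 0.19253 × 0.37675 = 0.07254 m

S_c ≈ 72.5 mm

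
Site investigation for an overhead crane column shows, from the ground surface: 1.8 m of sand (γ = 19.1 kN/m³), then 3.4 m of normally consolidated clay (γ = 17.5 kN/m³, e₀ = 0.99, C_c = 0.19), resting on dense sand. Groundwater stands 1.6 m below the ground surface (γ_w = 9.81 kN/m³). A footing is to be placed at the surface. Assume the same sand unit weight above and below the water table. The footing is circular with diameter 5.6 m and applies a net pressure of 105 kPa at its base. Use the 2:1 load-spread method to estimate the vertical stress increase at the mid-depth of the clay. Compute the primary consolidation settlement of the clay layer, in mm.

Mid-depth of clay below the ground surface: z = 1.8 + 3.4/2 = 3.5 m.
Total vertical stress at mid-clay: σ_v = 19.1×1.8 + 17.5×1.7 = 64.13 kPa.
Pore pressure: u = 9.81×(3.5 − 1.6) = 18.639 kPa.
Initial effective stress: σ'_0 = σ_v − u = 64.13 − 18.639 = 45.491 kPa.
Stress increase at mid-clay by the 2:1 spreading method:
Δσ ≈ qD²/(D+z)² = 105×5.6²/(5.6+3.5)² = 39.763 kPa
Final effective stress: σ'_f = σ'_0 + Δσ = 45.491 + 39.763 = 85.254 kPa.
Normally consolidated clay, so the full stress increment lies on the virgin compression line:
S_c = C_c·H/(1+e₀)·log₁₀(σ'_f/σ'_0) = 0.19×3.4/(1+0.99)×log₁₀(85.254/45.491)
    = 0.32462 × 0.27279 = 0.08855 m

S_c ≈ 88.6 mm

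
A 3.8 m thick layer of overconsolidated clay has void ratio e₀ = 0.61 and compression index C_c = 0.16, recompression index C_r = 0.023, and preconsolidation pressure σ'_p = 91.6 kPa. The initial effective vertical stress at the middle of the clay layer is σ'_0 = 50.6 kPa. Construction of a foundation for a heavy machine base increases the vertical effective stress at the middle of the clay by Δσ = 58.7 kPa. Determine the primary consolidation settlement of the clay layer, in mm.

Final effective stress: σ'_f = 50.6 + 58.7 = 109.3 kPa.
σ'_f = 109.3 > σ'_p = 91.6 kPa, so the stress path crosses the preconsolidation pressure — recompression up to σ'_p, then virgin compression beyond:
S_c = H/(1+e₀)·[C_r·log₁₀(σ'_p/σ'_0) + C_c·log₁₀(σ'_f/σ'_p)]
    = 3.8/1.61 × [0.023×log₁₀(91.6/50.6) + 0.16×log₁₀(109.3/91.6)]
    = 2.3602 × [0.0059281 + 0.012276] = 0.04297 m

S_c ≈ 43 mm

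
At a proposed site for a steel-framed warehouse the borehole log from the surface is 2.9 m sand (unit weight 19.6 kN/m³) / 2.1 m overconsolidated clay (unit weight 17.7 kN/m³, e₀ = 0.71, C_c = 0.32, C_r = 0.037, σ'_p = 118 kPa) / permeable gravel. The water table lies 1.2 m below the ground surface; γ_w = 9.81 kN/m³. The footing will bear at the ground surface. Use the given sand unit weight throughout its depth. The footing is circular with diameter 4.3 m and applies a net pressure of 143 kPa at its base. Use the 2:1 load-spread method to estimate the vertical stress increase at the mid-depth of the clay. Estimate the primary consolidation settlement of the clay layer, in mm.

Mid-depth of clay below the ground surface: z = 2.9 + 2.1/2 = 3.95 m.
Total vertical stress at mid-clay: σ_v = 19.6×2.9 + 17.7×1.05 = 75.425 kPa.
Pore pressure: u = 9.81×(3.95 − 1.2) = 26.978 kPa.
Initial effective stress: σ'_0 = σ_v − u = 75.425 − 26.978 = 48.447 kPa.
Stress increase at mid-clay by the 2:1 spreading method:
Δσ ≈ qD²/(D+z)² = 143×4.3²/(4.3+3.95)² = 38.848 kPa
Final effective stress: σ'_f = 48.447 + 38.848 = 87.295 kPa.
σ'_f = 87.295 ≤ σ'_p = 118 kPa, so the clay remains overconsolidated and only the recompression index applies:
S_c = C_r·H/(1+e₀)·log₁₀(σ'_f/σ'_0) = 0.037×2.1/1.71×log₁₀(87.295/48.447)
    = 0.04544 × 0.25572 = 0.01162 m

S_c ≈ 11.6 mm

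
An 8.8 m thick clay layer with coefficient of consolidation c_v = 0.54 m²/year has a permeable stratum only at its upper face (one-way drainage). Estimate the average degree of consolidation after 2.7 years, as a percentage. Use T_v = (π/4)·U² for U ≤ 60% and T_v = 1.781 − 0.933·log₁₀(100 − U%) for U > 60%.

Drainage path length: H_d = H = 8.8 m (single drainage).
T_v = c_v·t/H_d² = 0.54×2.7/8.8² = 0.018827.
T_v = 0.018827 corresponds to the U ≤ 60% branch:
U = √(4T_v/π) = 0.1548

U ≈ 15.5 %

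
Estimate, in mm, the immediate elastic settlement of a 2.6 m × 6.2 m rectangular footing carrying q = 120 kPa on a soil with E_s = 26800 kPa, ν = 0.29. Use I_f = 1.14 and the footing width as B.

Immediate (elastic) settlement: S_e = q·B·(1−ν²)/E_s · I_f.
S_e = 120 × 2.6 × (1 − 0.29²) / 26800 × 1.14
    = 120 × 2.6 × 0.9159 / 26800 × 1.14
    = 0.01216 m = 12.16 mm

S_e ≈ 12.2 mm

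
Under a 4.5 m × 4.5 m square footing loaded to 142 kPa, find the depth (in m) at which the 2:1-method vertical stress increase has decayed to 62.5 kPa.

z ≈ 2.28 m

2:1 spreading — at depth z the loaded area has grown by z in each plan dimension:
qB²/(B+z)² = Δσ_z ⇒ z = B(√(q/Δσ_z) − 1) = 4.5×(√(142/62.5) − 1) = 2.283 m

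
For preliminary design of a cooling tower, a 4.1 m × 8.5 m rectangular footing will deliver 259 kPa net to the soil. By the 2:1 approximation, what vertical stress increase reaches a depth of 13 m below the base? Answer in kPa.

Δσ_z ≈ 24.6 kPa

By the 2:1 method the load spreads at 1 horizontal : 2 vertical, so at depth z the loaded area has grown by z in each plan dimension:
Δσ = qBL/((B+z)(L+z)) = 259×4.1×8.5/((4.1+13)(8.5+13)) = 24.551 kPa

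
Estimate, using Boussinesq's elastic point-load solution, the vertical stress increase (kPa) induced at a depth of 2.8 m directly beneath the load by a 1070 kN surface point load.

Boussinesq vertical stress below a point load on an elastic half-space:
Δσ_z = 3P/(2πz²) · [1 + (r/z)²]^(−5/2)
r/z = 0/2.8 = 0; [1+(r/z)²]^(−5/2) = 1.
Δσ_z = 3×1070/(2π×2.8²) × 1 = 65.164 × 1 = 65.16 kPa

Δσ_z ≈ 65.2 kPa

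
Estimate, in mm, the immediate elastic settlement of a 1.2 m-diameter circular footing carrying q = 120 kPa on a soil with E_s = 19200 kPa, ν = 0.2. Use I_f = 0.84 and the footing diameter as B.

Immediate (elastic) settlement: S_e = q·B·(1−ν²)/E_s · I_f.
S_e = 120 × 1.2 × (1 − 0.2²) / 19200 × 0.84
    = 120 × 1.2 × 0.96 / 19200 × 0.84
    = 0.006048 m = 6.048 mm

S_e ≈ 6.05 mm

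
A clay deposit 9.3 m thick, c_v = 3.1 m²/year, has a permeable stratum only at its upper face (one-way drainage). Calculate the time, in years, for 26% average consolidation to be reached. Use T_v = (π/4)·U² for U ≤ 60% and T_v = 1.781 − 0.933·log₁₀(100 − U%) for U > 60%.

Drainage path length: H_d = H = 9.3 m (single drainage).
U ≤ 60%: T_v = (π/4)·U² = (π/4)×0.26² = 0.053093.
t = T_v·H_d²/c_v = 0.053093×9.3²/3.1 = 1.481 years.

t ≈ 1.48 years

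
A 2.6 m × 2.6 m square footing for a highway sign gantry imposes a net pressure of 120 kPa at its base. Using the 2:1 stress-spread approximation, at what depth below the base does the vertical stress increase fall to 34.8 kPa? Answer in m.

2:1 spreading — at depth z the loaded area has grown by z in each plan dimension:
qB²/(B+z)² = Δσ_z ⇒ z = B(√(q/Δσ_z) − 1) = 2.6×(√(120/34.8) − 1) = 2.228 m

z ≈ 2.23 m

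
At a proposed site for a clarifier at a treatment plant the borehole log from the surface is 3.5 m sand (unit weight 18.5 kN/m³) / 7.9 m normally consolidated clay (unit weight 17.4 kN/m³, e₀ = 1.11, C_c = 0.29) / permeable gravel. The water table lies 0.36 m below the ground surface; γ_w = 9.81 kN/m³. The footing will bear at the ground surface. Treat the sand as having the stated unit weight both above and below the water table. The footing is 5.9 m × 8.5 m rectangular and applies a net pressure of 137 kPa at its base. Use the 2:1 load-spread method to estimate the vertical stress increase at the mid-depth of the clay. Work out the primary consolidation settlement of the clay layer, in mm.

S_c ≈ 193 mm

Mid-depth of clay below the ground surface: z = 3.5 + 7.9/2 = 7.45 m.
Total vertical stress at mid-clay: σ_v = 18.5×3.5 + 17.4×3.95 = 133.48 kPa.
Pore pressure: u = 9.81×(7.45 − 0.36) = 69.553 kPa.
Initial effective stress: σ'_0 = σ_v − u = 133.48 − 69.553 = 63.927 kPa.
Stress increase at mid-clay by the 2:1 spreading method:
Δσ = qBL/((B+z)(L+z)) = 137×5.9×8.5/((5.9+7.45)(8.5+7.45)) = 32.266 kPa
Final effective stress: σ'_f = σ'_0 + Δσ = 63.927 + 32.266 = 96.193 kPa.
Normally consolidated clay, so the full stress increment lies on the virgin compression line:
S_c = C_c·H/(1+e₀)·log₁₀(σ'_f/σ'_0) = 0.29×7.9/(1+1.11)×log₁₀(96.193/63.927)
    = 1.0858 × 0.17746 = 0.1927 m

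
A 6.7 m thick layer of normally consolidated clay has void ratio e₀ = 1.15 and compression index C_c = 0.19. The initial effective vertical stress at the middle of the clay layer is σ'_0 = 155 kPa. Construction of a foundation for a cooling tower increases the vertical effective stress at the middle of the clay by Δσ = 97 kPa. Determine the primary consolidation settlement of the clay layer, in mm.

Final effective stress: σ'_f = σ'_0 + Δσ = 155 + 97 = 252 kPa.
Normally consolidated clay, so the full stress increment lies on the virgin compression line:
S_c = C_c·H/(1+e₀)·log₁₀(σ'_f/σ'_0) = 0.19×6.7/(1+1.15)×log₁₀(252/155)
    = 0.59209 × 0.21107 = 0.125 m

S_c ≈ 125 mm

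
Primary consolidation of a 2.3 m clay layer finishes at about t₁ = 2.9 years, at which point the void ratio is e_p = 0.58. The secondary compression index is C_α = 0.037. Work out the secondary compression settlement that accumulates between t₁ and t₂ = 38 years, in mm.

S_s ≈ 60.2 mm

Secondary compression: S_s = C_α·H/(1+e_p)·log₁₀(t₂/t₁)
S_s = 0.037×2.3/(1+0.58)×log₁₀(38/2.9)
    = 0.05386 × 1.117 = 0.06018 m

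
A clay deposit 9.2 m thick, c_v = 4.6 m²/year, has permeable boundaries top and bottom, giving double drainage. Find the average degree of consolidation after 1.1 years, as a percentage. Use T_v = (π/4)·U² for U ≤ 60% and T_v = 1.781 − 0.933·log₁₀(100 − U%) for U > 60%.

Drainage path length: H_d = H/2 = 4.6 m (double drainage).
T_v = c_v·t/H_d² = 4.6×1.1/4.6² = 0.23913.
T_v = 0.23913 corresponds to the U ≤ 60% branch:
U = √(4T_v/π) = 0.5518

U ≈ 55.2 %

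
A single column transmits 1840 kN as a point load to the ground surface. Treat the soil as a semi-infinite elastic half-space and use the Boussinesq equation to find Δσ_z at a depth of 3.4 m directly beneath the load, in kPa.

Δσ_z ≈ 76 kPa

Boussinesq vertical stress below a point load on an elastic half-space:
Δσ_z = 3P/(2πz²) · [1 + (r/z)²]^(−5/2)
r/z = 0/3.4 = 0; [1+(r/z)²]^(−5/2) = 1.
Δσ_z = 3×1840/(2π×3.4²) × 1 = 75.998 × 1 = 76 kPa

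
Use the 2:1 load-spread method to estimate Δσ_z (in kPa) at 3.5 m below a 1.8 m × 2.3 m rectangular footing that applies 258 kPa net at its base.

By the 2:1 method the load spreads at 1 horizontal : 2 vertical, so at depth z the loaded area has grown by z in each plan dimension:
Δσ = qBL/((B+z)(L+z)) = 258×1.8×2.3/((1.8+3.5)(2.3+3.5)) = 34.747 kPa

Δσ_z ≈ 34.7 kPa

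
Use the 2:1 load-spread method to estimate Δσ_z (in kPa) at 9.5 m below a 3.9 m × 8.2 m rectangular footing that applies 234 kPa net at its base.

By the 2:1 method the load spreads at 1 horizontal : 2 vertical, so at depth z the loaded area has grown by z in each plan dimension:
Δσ = qBL/((B+z)(L+z)) = 234×3.9×8.2/((3.9+9.5)(8.2+9.5)) = 31.551 kPa

Δσ_z ≈ 31.6 kPa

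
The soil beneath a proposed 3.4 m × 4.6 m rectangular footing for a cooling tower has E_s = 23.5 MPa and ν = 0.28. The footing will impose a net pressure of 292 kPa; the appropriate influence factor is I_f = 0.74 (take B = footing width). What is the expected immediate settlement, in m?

S_e ≈ 0.0288 m

Immediate (elastic) settlement: S_e = q·B·(1−ν²)/E_s · I_f.
E_s = 23.5 MPa = 23500 kPa.
S_e = 292 × 3.4 × (1 − 0.28²) / 23500 × 0.74
    = 292 × 3.4 × 0.9216 / 23500 × 0.74
    = 0.02881 m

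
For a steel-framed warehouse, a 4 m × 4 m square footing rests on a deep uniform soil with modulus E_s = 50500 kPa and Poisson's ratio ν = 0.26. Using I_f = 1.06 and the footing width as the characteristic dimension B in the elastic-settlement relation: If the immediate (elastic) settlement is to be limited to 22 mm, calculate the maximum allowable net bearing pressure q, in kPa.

S_e = q·B·(1−ν²)/E_s · I_f  ⇒  q = S_e·E_s / (B·(1−ν²)·I_f).
q = 0.022 × 50500 / (4 × 0.9324 × 1.06) = 281 kPa

q ≈ 281 kPa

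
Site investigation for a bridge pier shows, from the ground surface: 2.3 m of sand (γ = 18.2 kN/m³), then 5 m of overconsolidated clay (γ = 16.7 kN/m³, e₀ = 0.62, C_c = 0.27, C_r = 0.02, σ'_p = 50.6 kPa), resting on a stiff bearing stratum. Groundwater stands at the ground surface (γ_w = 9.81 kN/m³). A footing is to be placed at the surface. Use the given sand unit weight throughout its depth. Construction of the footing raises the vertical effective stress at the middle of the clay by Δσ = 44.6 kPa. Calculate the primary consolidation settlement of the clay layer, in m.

S_c ≈ 0.18 m

Mid-depth of clay below the ground surface: z = 2.3 + 5/2 = 4.8 m.
Total vertical stress at mid-clay: σ_v = 18.2×2.3 + 16.7×2.5 = 83.61 kPa.
Pore pressure: u = 9.81×(4.8 − 0) = 47.088 kPa.
Initial effective stress: σ'_0 = σ_v − u = 83.61 − 47.088 = 36.522 kPa.
Final effective stress: σ'_f = 36.522 + 44.6 = 81.122 kPa.
σ'_f = 81.122 > σ'_p = 50.6 kPa, so the stress path crosses the preconsolidation pressure — recompression up to σ'_p, then virgin compression beyond:
S_c = H/(1+e₀)·[C_r·log₁₀(σ'_p/σ'_0) + C_c·log₁₀(σ'_f/σ'_p)]
    = 5/1.62 × [0.02×log₁₀(50.6/36.522) + 0.27×log₁₀(81.122/50.6)]
    = 3.0864 × [0.0028319 + 0.055347] = 0.1796 m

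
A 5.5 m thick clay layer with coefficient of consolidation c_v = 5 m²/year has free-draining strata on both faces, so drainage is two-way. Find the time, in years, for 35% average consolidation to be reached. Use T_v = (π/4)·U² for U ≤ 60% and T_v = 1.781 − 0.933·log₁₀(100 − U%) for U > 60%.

Drainage path length: H_d = H/2 = 2.75 m (double drainage).
U ≤ 60%: T_v = (π/4)·U² = (π/4)×0.35² = 0.096211.
t = T_v·H_d²/c_v = 0.096211×2.75²/5 = 0.1455 years.

t ≈ 0.146 years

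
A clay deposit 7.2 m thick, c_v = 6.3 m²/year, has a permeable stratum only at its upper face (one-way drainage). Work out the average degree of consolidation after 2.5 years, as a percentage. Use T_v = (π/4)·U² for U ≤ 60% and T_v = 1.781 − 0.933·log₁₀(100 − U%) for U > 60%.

Drainage path length: H_d = H = 7.2 m (single drainage).
T_v = c_v·t/H_d² = 6.3×2.5/7.2² = 0.30382.
T_v = 0.30382 corresponds to the U > 60% branch:
U = 1 − 10^((1.781 − T_v)/0.933)/100 = 0.6169

U ≈ 61.7 %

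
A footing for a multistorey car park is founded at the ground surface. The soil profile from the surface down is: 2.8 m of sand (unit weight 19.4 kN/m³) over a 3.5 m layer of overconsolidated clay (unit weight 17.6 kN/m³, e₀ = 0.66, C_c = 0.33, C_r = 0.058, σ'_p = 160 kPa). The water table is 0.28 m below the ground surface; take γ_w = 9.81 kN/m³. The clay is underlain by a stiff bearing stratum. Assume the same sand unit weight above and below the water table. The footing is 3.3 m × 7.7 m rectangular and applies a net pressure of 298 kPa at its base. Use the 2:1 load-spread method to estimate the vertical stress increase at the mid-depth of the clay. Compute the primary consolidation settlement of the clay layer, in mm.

S_c ≈ 55.1 mm

Mid-depth of clay below the ground surface: z = 2.8 + 3.5/2 = 4.55 m.
Total vertical stress at mid-clay: σ_v = 19.4×2.8 + 17.6×1.75 = 85.12 kPa.
Pore pressure: u = 9.81×(4.55 − 0.28) = 41.889 kPa.
Initial effective stress: σ'_0 = σ_v − u = 85.12 − 41.889 = 43.231 kPa.
Stress increase at mid-clay by the 2:1 spreading method:
Δσ = qBL/((B+z)(L+z)) = 298×3.3×7.7/((3.3+4.55)(7.7+4.55)) = 78.744 kPa
Final effective stress: σ'_f = 43.231 + 78.744 = 121.97 kPa.
σ'_f = 121.97 ≤ σ'_p = 160 kPa, so the clay remains overconsolidated and only the recompression index applies:
S_c = C_r·H/(1+e₀)·log₁₀(σ'_f/σ'_0) = 0.058×3.5/1.66×log₁₀(121.97/43.231)
    = 0.12229 × 0.45046 = 0.05509 m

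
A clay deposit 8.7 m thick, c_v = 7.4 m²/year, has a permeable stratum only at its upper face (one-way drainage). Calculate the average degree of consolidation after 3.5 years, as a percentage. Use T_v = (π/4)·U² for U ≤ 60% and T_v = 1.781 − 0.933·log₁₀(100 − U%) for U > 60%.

Drainage path length: H_d = H = 8.7 m (single drainage).
T_v = c_v·t/H_d² = 7.4×3.5/8.7² = 0.34219.
T_v = 0.34219 corresponds to the U > 60% branch:
U = 1 − 10^((1.781 − T_v)/0.933)/100 = 0.6516

U ≈ 65.2 %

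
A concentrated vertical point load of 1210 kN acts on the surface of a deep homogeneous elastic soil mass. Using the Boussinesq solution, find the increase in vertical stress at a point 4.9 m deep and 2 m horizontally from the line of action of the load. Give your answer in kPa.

Boussinesq vertical stress below a point load on an elastic half-space:
Δσ_z = 3P/(2πz²) · [1 + (r/z)²]^(−5/2)
r/z = 2/4.9 = 0.40816; [1+(r/z)²]^(−5/2) = 0.6803.
Δσ_z = 3×1210/(2π×4.9²) × 0.6803 = 24.062 × 0.6803 = 16.37 kPa

Δσ_z ≈ 16.4 kPa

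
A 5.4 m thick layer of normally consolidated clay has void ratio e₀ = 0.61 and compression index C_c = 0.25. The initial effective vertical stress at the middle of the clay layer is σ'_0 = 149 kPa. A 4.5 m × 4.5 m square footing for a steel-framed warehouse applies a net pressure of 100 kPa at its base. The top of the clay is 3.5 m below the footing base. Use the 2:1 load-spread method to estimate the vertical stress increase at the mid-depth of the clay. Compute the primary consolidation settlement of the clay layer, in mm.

Mid-depth of clay below the footing base: z = 3.5 + 5.4/2 = 6.2 m.
Stress increase at mid-clay by the 2:1 spreading method:
Δσ = qBL/((B+z)(L+z)) = 100×4.5×4.5/((4.5+6.2)(4.5+6.2)) = 17.687 kPa
Final effective stress: σ'_f = σ'_0 + Δσ = 149 + 17.687 = 166.69 kPa.
Normally consolidated clay, so the full stress increment lies on the virgin compression line:
S_c = C_c·H/(1+e₀)·log₁₀(σ'_f/σ'_0) = 0.25×5.4/(1+0.61)×log₁₀(166.69/149)
    = 0.83851 × 0.048723 = 0.04085 m

S_c ≈ 40.9 mm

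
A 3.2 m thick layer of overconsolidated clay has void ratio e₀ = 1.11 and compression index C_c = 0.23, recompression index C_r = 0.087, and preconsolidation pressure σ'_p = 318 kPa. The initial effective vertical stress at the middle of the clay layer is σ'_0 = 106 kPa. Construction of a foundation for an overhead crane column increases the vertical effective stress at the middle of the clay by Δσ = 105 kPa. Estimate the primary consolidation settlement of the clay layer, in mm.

S_c ≈ 39.4 mm

Final effective stress: σ'_f = 106 + 105 = 211 kPa.
σ'_f = 211 ≤ σ'_p = 318 kPa, so the clay remains overconsolidated and only the recompression index applies:
S_c = C_r·H/(1+e₀)·log₁₀(σ'_f/σ'_0) = 0.087×3.2/2.11×log₁₀(211/106)
    = 0.13194 × 0.29898 = 0.03945 m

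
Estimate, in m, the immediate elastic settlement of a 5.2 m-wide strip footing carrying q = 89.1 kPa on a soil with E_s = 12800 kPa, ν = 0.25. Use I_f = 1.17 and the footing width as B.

S_e ≈ 0.0397 m

Immediate (elastic) settlement: S_e = q·B·(1−ν²)/E_s · I_f.
S_e = 89.1 × 5.2 × (1 − 0.25²) / 12800 × 1.17
    = 89.1 × 5.2 × 0.9375 / 12800 × 1.17
    = 0.0397 m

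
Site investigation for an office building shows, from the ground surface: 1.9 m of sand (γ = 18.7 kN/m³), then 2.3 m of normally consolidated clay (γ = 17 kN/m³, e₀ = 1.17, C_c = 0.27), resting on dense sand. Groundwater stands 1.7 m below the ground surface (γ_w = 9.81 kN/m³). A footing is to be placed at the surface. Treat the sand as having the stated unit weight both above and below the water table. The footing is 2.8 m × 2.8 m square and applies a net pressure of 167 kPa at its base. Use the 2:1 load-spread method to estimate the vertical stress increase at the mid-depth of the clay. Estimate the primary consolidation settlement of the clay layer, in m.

Mid-depth of clay below the ground surface: z = 1.9 + 2.3/2 = 3.05 m.
Total vertical stress at mid-clay: σ_v = 18.7×1.9 + 17×1.15 = 55.08 kPa.
Pore pressure: u = 9.81×(3.05 − 1.7) = 13.244 kPa.
Initial effective stress: σ'_0 = σ_v − u = 55.08 − 13.244 = 41.836 kPa.
Stress increase at mid-clay by the 2:1 spreading method:
Δσ = qBL/((B+z)(L+z)) = 167×2.8×2.8/((2.8+3.05)(2.8+3.05)) = 38.258 kPa
Final effective stress: σ'_f = σ'_0 + Δσ = 41.836 + 38.258 = 80.094 kPa.
Normally consolidated clay, so the full stress increment lies on the virgin compression line:
S_c = C_c·H/(1+e₀)·log₁₀(σ'_f/σ'_0) = 0.27×2.3/(1+1.17)×log₁₀(80.094/41.836)
    = 0.28618 × 0.28205 = 0.08072 m

S_c ≈ 0.0807 m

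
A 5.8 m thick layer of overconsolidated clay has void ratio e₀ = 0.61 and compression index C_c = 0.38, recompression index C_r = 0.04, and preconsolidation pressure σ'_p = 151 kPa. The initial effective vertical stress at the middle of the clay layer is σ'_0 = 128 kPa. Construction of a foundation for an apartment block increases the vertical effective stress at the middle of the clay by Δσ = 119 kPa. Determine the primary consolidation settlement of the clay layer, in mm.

Final effective stress: σ'_f = 128 + 119 = 247 kPa.
σ'_f = 247 > σ'_p = 151 kPa, so the stress path crosses the preconsolidation pressure — recompression up to σ'_p, then virgin compression beyond:
S_c = H/(1+e₀)·[C_r·log₁₀(σ'_p/σ'_0) + C_c·log₁₀(σ'_f/σ'_p)]
    = 5.8/1.61 × [0.04×log₁₀(151/128) + 0.38×log₁₀(247/151)]
    = 3.6025 × [0.0028707 + 0.081214] = 0.3029 m

S_c ≈ 303 mm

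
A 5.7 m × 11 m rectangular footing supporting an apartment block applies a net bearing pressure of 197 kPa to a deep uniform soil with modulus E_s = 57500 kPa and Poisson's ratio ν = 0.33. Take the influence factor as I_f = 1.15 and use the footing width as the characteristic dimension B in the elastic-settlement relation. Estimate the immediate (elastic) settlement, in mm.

Immediate (elastic) settlement: S_e = q·B·(1−ν²)/E_s · I_f.
S_e = 197 × 5.7 × (1 − 0.33²) / 57500 × 1.15
    = 197 × 5.7 × 0.8911 / 57500 × 1.15
    = 0.02001 m = 20.01 mm

S_e ≈ 20 mm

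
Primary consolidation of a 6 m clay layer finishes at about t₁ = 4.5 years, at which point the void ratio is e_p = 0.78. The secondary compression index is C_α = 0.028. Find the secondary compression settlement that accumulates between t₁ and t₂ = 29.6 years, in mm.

S_s ≈ 77.2 mm

Secondary compression: S_s = C_α·H/(1+e_p)·log₁₀(t₂/t₁)
S_s = 0.028×6/(1+0.78)×log₁₀(29.6/4.5)
    = 0.09438 × 0.8181 = 0.07721 m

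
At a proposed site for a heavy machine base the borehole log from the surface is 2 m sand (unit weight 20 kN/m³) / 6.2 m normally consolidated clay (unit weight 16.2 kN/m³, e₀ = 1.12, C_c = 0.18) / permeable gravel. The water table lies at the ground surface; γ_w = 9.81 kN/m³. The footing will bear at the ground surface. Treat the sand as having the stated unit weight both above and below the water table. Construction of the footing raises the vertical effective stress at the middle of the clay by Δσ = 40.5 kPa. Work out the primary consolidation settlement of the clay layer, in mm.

Mid-depth of clay below the ground surface: z = 2 + 6.2/2 = 5.1 m.
Total vertical stress at mid-clay: σ_v = 20×2 + 16.2×3.1 = 90.22 kPa.
Pore pressure: u = 9.81×(5.1 − 0) = 50.031 kPa.
Initial effective stress: σ'_0 = σ_v − u = 90.22 − 50.031 = 40.189 kPa.
Final effective stress: σ'_f = σ'_0 + Δσ = 40.189 + 40.5 = 80.689 kPa.
Normally consolidated clay, so the full stress increment lies on the virgin compression line:
S_c = C_c·H/(1+e₀)·log₁₀(σ'_f/σ'_0) = 0.18×6.2/(1+1.12)×log₁₀(80.689/40.189)
    = 0.52642 × 0.30271 = 0.1594 m

S_c ≈ 159 mm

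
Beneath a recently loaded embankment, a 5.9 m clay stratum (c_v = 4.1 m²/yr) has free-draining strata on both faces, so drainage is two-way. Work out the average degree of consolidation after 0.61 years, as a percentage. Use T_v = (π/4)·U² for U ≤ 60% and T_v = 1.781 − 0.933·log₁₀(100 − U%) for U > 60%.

Drainage path length: H_d = H/2 = 2.95 m (double drainage).
T_v = c_v·t/H_d² = 4.1×0.61/2.95² = 0.28739.
T_v = 0.28739 corresponds to the U > 60% branch:
U = 1 − 10^((1.781 − T_v)/0.933)/100 = 0.6011

U ≈ 60.1 %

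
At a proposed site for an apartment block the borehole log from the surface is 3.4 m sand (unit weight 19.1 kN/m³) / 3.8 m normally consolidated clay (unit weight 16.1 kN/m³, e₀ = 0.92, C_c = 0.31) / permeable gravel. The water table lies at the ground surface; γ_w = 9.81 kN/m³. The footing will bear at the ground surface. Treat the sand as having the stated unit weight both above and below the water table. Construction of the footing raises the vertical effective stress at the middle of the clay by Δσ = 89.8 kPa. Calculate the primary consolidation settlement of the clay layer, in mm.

S_c ≈ 298 mm

Mid-depth of clay below the ground surface: z = 3.4 + 3.8/2 = 5.3 m.
Total vertical stress at mid-clay: σ_v = 19.1×3.4 + 16.1×1.9 = 95.53 kPa.
Pore pressure: u = 9.81×(5.3 − 0) = 51.993 kPa.
Initial effective stress: σ'_0 = σ_v − u = 95.53 − 51.993 = 43.537 kPa.
Final effective stress: σ'_f = σ'_0 + Δσ = 43.537 + 89.8 = 133.34 kPa.
Normally consolidated clay, so the full stress increment lies on the virgin compression line:
S_c = C_c·H/(1+e₀)·log₁₀(σ'_f/σ'_0) = 0.31×3.8/(1+0.92)×log₁₀(133.34/43.537)
    = 0.61354 × 0.4861 = 0.2982 m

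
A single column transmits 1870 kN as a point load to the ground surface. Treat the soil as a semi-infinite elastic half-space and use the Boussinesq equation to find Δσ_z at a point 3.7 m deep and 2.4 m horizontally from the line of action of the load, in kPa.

Boussinesq vertical stress below a point load on an elastic half-space:
Δσ_z = 3P/(2πz²) · [1 + (r/z)²]^(−5/2)
r/z = 2.4/3.7 = 0.64865; [1+(r/z)²]^(−5/2) = 0.41563.
Δσ_z = 3×1870/(2π×3.7²) × 0.41563 = 65.22 × 0.41563 = 27.11 kPa

Δσ_z ≈ 27.1 kPa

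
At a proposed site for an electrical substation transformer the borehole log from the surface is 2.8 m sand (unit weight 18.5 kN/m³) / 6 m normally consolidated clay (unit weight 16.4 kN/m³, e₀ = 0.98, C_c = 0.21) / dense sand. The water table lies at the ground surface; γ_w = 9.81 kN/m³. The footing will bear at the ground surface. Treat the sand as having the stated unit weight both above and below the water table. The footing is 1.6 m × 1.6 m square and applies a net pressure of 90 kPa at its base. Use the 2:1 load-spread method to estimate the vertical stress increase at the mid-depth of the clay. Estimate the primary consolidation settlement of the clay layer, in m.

S_c ≈ 0.0252 m

Mid-depth of clay below the ground surface: z = 2.8 + 6/2 = 5.8 m.
Total vertical stress at mid-clay: σ_v = 18.5×2.8 + 16.4×3 = 101 kPa.
Pore pressure: u = 9.81×(5.8 − 0) = 56.898 kPa.
Initial effective stress: σ'_0 = σ_v − u = 101 − 56.898 = 44.102 kPa.
Stress increase at mid-clay by the 2:1 spreading method:
Δσ = qBL/((B+z)(L+z)) = 90×1.6×1.6/((1.6+5.8)(1.6+5.8)) = 4.2075 kPa
Final effective stress: σ'_f = σ'_0 + Δσ = 44.102 + 4.2075 = 48.309 kPa.
Normally consolidated clay, so the full stress increment lies on the virgin compression line:
S_c = C_c·H/(1+e₀)·log₁₀(σ'_f/σ'_0) = 0.21×6/(1+0.98)×log₁₀(48.309/44.102)
    = 0.63636 × 0.03957 = 0.02518 m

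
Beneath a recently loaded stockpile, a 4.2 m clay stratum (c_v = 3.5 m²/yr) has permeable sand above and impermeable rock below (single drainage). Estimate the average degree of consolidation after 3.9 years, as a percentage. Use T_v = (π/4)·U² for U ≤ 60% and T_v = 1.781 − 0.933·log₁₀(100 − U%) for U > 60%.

U ≈ 88 %

Drainage path length: H_d = H = 4.2 m (single drainage).
T_v = c_v·t/H_d² = 3.5×3.9/4.2² = 0.77381.
T_v = 0.77381 corresponds to the U > 60% branch:
U = 1 − 10^((1.781 − T_v)/0.933)/100 = 0.8799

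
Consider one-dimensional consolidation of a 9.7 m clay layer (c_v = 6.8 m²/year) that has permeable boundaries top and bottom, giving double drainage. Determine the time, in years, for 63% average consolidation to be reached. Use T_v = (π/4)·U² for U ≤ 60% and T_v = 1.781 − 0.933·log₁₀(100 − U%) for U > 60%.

Drainage path length: H_d = H/2 = 4.85 m (double drainage).
U > 60%: T_v = 1.781 − 0.933·log₁₀(100 − 63) = 0.31787.
t = T_v·H_d²/c_v = 0.31787×4.85²/6.8 = 1.1 years.

t ≈ 1.1 years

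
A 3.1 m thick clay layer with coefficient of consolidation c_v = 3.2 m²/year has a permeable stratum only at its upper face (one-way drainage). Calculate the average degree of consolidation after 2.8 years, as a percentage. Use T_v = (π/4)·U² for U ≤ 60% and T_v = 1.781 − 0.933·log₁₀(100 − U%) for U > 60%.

Drainage path length: H_d = H = 3.1 m (single drainage).
T_v = c_v·t/H_d² = 3.2×2.8/3.1² = 0.93236.
T_v = 0.93236 corresponds to the U > 60% branch:
U = 1 − 10^((1.781 − T_v)/0.933)/100 = 0.9188

U ≈ 91.9 %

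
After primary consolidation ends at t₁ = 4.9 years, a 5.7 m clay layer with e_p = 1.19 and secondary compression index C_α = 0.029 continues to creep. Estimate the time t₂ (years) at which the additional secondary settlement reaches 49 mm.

t₂ ≈ 21.8 years

S_s = C_α·H/(1+e_p)·log₁₀(t₂/t₁) ⇒ log₁₀(t₂/t₁) = S_s·(1+e_p)/(C_α·H).
log₁₀(t₂/t₁) = 0.049 × (1+1.19) / (0.029×5.7) = 0.6492
t₂ = t₁ × 10^0.6492 = 4.9 × 4.458 = 21.85 years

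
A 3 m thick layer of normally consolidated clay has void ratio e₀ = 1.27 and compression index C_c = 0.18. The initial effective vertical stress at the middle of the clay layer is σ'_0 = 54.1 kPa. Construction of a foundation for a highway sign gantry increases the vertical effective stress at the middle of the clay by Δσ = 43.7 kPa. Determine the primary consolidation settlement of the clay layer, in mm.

S_c ≈ 61.2 mm

Final effective stress: σ'_f = σ'_0 + Δσ = 54.1 + 43.7 = 97.8 kPa.
Normally consolidated clay, so the full stress increment lies on the virgin compression line:
S_c = C_c·H/(1+e₀)·log₁₀(σ'_f/σ'_0) = 0.18×3/(1+1.27)×log₁₀(97.8/54.1)
    = 0.23789 × 0.25714 = 0.06117 m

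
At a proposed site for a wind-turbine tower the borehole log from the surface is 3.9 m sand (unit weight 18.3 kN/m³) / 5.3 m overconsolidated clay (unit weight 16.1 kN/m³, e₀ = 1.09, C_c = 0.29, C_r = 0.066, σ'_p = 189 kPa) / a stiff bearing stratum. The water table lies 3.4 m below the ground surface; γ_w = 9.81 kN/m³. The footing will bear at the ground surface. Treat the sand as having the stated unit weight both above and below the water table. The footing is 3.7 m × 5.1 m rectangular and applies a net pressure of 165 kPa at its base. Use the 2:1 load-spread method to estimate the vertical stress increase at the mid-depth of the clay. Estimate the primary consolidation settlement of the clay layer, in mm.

S_c ≈ 19.8 mm

Mid-depth of clay below the ground surface: z = 3.9 + 5.3/2 = 6.55 m.
Total vertical stress at mid-clay: σ_v = 18.3×3.9 + 16.1×2.65 = 114.03 kPa.
Pore pressure: u = 9.81×(6.55 − 3.4) = 30.902 kPa.
Initial effective stress: σ'_0 = σ_v − u = 114.03 − 30.902 = 83.128 kPa.
Stress increase at mid-clay by the 2:1 spreading method:
Δσ = qBL/((B+z)(L+z)) = 165×3.7×5.1/((3.7+6.55)(5.1+6.55)) = 26.074 kPa
Final effective stress: σ'_f = 83.128 + 26.074 = 109.2 kPa.
σ'_f = 109.2 ≤ σ'_p = 189 kPa, so the clay remains overconsolidated and only the recompression index applies:
S_c = C_r·H/(1+e₀)·log₁₀(σ'_f/σ'_0) = 0.066×5.3/2.09×log₁₀(109.2/83.128)
    = 0.16737 × 0.11848 = 0.01983 m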